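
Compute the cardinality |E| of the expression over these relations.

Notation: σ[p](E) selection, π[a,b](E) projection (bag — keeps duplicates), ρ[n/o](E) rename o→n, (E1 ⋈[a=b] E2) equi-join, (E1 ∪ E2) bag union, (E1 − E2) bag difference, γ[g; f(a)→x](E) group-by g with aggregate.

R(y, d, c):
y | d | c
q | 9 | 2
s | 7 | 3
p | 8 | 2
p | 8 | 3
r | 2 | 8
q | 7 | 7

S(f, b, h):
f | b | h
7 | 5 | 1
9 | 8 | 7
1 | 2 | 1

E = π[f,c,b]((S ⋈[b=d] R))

Per-node cardinality:
  S → 3
  R → 6
  (S ⋈[b=d] R) → 3
  π[f,c,b]((S ⋈[b=d] R)) → 3

|E| = 3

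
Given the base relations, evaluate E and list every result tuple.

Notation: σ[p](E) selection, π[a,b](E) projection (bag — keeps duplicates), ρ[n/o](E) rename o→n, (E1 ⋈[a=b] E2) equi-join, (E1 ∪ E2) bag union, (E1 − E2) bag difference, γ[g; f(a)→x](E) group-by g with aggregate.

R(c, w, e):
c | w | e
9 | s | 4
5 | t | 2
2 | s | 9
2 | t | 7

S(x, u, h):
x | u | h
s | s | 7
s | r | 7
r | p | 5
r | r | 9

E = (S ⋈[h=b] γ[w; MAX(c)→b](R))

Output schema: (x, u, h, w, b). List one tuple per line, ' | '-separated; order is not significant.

Stepwise |·|:
  S → 4
  R → 4
  γ[w; MAX(c)→b](R) → 2
  (S ⋈[h=b] γ[w; MAX(c)→b](R)) → 2

== RESULT ==
x | u | h | w | b
r | p | 5 | t | 5
r | r | 9 | s | 9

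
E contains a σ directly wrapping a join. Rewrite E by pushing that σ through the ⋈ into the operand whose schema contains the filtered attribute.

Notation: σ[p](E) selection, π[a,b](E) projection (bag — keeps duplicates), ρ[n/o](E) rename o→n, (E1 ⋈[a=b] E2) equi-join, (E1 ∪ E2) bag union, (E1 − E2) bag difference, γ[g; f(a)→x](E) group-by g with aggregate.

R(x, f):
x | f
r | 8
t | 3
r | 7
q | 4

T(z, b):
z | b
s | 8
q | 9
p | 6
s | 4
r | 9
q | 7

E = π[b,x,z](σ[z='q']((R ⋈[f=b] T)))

σ filters on z, owned by the right side.
E' = π[b,x,z]((R ⋈[f=b] σ[z='q'](T)))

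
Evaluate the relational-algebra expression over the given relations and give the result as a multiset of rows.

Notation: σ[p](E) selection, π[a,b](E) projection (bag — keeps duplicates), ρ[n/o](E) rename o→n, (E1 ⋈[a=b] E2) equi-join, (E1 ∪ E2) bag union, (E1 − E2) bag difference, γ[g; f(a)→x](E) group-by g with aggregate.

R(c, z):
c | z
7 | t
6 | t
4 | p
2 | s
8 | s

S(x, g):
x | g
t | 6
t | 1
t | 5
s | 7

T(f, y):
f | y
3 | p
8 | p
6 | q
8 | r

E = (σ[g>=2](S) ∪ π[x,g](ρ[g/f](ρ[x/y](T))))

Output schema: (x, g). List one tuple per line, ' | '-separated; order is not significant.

Subexpression sizes:
  S → 4
  σ[g>=2](S) → 3
  T → 4
  ρ[x/y](T) → 4
  ρ[g/f](ρ[x/y](T)) → 4
  π[x,g](ρ[g/f](ρ[x/y](T))) → 4
  (σ[g>=2](S) ∪ π[x,g](ρ[g/f](ρ[x/y](T)))) → 7

== RESULT ==
x | g
p | 3
p | 8
q | 6
r | 8
s | 7
t | 5
t | 6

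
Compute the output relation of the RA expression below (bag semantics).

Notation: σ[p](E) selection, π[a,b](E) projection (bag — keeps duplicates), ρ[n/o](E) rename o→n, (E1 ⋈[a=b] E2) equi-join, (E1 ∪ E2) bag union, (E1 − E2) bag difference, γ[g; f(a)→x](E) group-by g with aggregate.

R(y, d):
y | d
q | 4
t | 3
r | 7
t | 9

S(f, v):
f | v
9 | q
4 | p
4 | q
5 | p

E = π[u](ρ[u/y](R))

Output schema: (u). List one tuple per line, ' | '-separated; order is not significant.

Row counts bottom-up:
  R → 4
  ρ[u/y](R) → 4
  π[u](ρ[u/y](R)) → 4

== RESULT ==
u
q
r
t
t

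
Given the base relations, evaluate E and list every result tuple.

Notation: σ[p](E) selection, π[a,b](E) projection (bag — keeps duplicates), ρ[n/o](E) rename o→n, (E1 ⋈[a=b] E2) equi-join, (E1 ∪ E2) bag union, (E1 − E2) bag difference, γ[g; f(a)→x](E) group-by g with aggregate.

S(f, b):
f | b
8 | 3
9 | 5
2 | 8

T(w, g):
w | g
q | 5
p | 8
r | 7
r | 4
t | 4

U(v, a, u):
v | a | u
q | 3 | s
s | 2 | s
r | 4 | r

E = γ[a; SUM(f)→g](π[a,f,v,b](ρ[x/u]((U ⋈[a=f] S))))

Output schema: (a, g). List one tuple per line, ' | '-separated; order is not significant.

Subexpression sizes:
  U → 3
  S → 3
  (U ⋈[a=f] S) → 1
  ρ[x/u]((U ⋈[a=f] S)) → 1
  π[a,f,v,b](ρ[x/u]((U ⋈[a=f] S))) → 1
  γ[a; SUM(f)→g](π[a,f,v,b](ρ[x/u]((U ⋈[a=f] S)))) → 1

== RESULT ==
a | g
2 | 2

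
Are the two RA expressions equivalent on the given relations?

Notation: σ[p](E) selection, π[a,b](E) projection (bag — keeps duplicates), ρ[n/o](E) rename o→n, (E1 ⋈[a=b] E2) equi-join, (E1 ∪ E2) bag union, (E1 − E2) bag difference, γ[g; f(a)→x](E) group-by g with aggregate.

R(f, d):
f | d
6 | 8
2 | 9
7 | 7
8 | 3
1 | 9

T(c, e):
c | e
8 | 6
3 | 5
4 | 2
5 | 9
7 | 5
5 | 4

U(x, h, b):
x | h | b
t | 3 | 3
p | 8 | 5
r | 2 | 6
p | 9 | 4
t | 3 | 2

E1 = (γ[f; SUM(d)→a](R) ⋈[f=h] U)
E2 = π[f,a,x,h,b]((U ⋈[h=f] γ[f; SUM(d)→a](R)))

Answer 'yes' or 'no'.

E1 row counts bottom-up:
  R → 5
  γ[f; SUM(d)→a](R) → 5
  U → 5
  (γ[f; SUM(d)→a](R) ⋈[f=h] U) → 2
E2 row counts bottom-up:
  U → 5
  R → 5
  γ[f; SUM(d)→a](R) → 5
  (U ⋈[h=f] γ[f; SUM(d)→a](R)) → 2
  π[f,a,x,h,b]((U ⋈[h=f] γ[f; SUM(d)→a](R))) → 2

E1 and E2 produce the same multiset:
f | a | x | h | b
2 | 9 | r | 2 | 6
8 | 3 | p | 8 | 5

yes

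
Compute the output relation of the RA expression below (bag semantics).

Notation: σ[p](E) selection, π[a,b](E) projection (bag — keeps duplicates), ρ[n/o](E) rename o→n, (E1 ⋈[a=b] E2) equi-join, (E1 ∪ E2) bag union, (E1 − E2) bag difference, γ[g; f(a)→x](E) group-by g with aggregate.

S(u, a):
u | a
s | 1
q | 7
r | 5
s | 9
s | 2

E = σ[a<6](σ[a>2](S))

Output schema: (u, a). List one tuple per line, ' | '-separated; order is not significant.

Row counts bottom-up:
  S → 5
  σ[a>2](S) → 3
  σ[a<6](σ[a>2](S)) → 1

== RESULT ==
u | a
r | 5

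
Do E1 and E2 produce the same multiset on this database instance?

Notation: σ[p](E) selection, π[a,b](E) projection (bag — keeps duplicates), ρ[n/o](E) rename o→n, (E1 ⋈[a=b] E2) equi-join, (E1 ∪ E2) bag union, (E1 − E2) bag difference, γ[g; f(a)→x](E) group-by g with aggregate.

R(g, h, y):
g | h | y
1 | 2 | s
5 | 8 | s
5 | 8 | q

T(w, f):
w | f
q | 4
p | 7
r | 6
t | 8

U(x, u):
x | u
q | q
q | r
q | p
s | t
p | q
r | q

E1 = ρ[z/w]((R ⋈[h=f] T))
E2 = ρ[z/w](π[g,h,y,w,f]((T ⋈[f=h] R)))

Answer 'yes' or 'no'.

E1 row counts bottom-up:
  R → 3
  T → 4
  (R ⋈[h=f] T) → 2
  ρ[z/w]((R ⋈[h=f] T)) → 2
E2 row counts bottom-up:
  T → 4
  R → 3
  (T ⋈[f=h] R) → 2
  π[g,h,y,w,f]((T ⋈[f=h] R)) → 2
  ρ[z/w](π[g,h,y,w,f]((T ⋈[f=h] R))) → 2

E1 and E2 produce the same multiset:
g | h | y | z | f
5 | 8 | q | t | 8
5 | 8 | s | t | 8

yes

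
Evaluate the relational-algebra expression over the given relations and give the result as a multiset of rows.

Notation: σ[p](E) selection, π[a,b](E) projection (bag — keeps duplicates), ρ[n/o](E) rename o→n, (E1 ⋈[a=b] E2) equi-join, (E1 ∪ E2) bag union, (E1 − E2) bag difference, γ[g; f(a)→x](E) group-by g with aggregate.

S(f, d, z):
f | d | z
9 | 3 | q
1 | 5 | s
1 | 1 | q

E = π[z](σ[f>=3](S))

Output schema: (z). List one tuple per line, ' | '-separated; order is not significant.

Subexpression sizes:
  S → 3
  σ[f>=3](S) → 1
  π[z](σ[f>=3](S)) → 1

== RESULT ==
z
q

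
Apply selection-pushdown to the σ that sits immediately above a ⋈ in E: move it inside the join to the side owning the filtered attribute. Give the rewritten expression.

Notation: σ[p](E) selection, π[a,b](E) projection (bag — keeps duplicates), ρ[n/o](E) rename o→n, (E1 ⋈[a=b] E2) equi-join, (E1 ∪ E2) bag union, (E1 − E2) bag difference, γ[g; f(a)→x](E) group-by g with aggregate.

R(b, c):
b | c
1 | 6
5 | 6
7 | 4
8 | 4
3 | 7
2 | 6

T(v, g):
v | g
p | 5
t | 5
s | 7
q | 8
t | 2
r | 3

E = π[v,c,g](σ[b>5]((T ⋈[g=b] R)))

σ filters on b, owned by the right side.
E' = π[v,c,g]((T ⋈[g=b] σ[b>5](R)))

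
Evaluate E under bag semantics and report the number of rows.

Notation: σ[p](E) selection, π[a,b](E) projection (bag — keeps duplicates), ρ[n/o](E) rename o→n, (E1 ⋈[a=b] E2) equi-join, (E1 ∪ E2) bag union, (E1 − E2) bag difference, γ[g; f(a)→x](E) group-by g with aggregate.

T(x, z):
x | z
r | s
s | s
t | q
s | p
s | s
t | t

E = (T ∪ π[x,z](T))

Per-node cardinality:
  T → 6
  T → 6
  π[x,z](T) → 6
  (T ∪ π[x,z](T)) → 12

|E| = 12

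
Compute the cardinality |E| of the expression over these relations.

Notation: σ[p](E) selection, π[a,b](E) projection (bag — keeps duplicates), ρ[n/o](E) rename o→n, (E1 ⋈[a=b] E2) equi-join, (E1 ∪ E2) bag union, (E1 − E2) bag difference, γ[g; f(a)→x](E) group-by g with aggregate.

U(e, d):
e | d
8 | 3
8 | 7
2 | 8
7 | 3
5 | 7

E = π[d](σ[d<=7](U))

Per-node cardinality:
  U → 5
  σ[d<=7](U) → 4
  π[d](σ[d<=7](U)) → 4

|E| = 4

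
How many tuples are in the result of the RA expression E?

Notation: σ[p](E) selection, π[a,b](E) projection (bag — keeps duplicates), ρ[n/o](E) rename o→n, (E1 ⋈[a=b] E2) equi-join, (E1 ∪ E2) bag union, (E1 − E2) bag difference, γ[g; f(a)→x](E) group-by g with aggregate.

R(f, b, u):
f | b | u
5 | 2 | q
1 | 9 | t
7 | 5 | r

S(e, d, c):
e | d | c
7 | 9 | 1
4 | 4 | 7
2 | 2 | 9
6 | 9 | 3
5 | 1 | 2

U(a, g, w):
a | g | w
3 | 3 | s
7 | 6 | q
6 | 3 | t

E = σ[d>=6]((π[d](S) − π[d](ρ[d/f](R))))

Subexpression sizes:
  S → 5
  π[d](S) → 5
  R → 3
  ρ[d/f](R) → 3
  π[d](ρ[d/f](R)) → 3
  (π[d](S) − π[d](ρ[d/f](R))) → 4
  σ[d>=6]((π[d](S) − π[d](ρ[d/f](R)))) → 2

|E| = 2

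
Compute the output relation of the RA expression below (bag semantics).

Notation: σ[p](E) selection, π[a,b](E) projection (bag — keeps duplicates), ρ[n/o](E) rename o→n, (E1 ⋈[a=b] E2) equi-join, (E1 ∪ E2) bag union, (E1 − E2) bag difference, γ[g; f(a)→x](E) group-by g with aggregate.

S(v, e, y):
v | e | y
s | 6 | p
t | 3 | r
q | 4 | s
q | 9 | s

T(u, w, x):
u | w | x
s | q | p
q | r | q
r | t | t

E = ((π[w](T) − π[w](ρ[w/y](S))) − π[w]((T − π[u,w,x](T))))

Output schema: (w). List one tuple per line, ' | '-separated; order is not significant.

Per-node cardinality:
  T → 3
  π[w](T) → 3
  S → 4
  ρ[w/y](S) → 4
  π[w](ρ[w/y](S)) → 4
  (π[w](T) − π[w](ρ[w/y](S))) → 2
  T → 3
  T → 3
  π[u,w,x](T) → 3
  (T − π[u,w,x](T)) → 0
  π[w]((T − π[u,w,x](T))) → 0
  ((π[w](T) − π[w](ρ[w/y](S))) − π[w]((T − π[u,w,x](T)))) → 2

== RESULT ==
w
q
t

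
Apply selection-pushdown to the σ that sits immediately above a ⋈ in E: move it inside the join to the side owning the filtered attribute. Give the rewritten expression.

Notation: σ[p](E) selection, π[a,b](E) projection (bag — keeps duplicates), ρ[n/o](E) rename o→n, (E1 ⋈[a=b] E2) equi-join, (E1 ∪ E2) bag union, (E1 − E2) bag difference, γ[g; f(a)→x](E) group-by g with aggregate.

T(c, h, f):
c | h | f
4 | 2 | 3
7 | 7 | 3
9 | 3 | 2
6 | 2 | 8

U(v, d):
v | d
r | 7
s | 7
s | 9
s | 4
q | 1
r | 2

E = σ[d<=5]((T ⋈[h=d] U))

σ filters on d, owned by the right side.
E' = (T ⋈[h=d] σ[d<=5](U))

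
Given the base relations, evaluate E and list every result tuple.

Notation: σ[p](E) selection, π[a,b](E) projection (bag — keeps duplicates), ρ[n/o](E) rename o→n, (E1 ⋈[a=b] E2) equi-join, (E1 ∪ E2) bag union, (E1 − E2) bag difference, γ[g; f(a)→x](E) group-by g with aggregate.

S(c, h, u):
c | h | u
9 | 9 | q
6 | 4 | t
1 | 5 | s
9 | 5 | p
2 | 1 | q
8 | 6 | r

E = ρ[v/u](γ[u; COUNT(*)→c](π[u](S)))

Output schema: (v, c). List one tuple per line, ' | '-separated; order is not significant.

Per-node cardinality:
  S → 6
  π[u](S) → 6
  γ[u; COUNT(*)→c](π[u](S)) → 5
  ρ[v/u](γ[u; COUNT(*)→c](π[u](S))) → 5

== RESULT ==
v | c
p | 1
q | 2
r | 1
s | 1
t | 1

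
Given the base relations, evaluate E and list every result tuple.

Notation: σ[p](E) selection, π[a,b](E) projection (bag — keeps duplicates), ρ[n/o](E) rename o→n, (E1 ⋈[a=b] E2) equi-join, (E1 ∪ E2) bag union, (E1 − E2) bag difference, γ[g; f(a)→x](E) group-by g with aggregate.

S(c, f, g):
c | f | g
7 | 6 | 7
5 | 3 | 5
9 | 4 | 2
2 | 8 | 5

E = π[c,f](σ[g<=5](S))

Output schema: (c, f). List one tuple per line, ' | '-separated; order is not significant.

Per-node cardinality:
  S → 4
  σ[g<=5](S) → 3
  π[c,f](σ[g<=5](S)) → 3

== RESULT ==
c | f
2 | 8
5 | 3
9 | 4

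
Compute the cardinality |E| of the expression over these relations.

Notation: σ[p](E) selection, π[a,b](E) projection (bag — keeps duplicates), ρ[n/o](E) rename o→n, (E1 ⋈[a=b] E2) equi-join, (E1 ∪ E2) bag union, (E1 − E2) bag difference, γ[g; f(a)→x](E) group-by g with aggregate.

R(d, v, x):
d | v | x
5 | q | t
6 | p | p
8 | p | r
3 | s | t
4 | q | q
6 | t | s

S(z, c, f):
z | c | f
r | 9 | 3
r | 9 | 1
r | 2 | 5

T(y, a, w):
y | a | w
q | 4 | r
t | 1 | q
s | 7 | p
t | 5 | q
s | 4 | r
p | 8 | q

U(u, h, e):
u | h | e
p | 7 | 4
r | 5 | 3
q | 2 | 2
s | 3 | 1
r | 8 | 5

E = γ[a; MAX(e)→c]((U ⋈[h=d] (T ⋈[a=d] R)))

Per-node cardinality:
  U → 5
  T → 6
  R → 6
  (T ⋈[a=d] R) → 4
  (U ⋈[h=d] (T ⋈[a=d] R)) → 2
  γ[a; MAX(e)→c]((U ⋈[h=d] (T ⋈[a=d] R))) → 2

|E| = 2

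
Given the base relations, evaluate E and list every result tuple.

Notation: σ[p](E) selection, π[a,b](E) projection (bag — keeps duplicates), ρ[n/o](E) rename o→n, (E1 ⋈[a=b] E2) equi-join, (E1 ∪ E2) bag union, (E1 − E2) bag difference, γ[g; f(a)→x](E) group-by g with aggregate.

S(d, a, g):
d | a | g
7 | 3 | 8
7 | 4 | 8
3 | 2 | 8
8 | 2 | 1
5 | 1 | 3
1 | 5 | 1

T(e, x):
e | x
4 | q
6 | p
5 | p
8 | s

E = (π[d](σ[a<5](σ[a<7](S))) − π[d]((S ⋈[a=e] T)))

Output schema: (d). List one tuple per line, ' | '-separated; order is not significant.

Per-node cardinality:
  S → 6
  σ[a<7](S) → 6
  σ[a<5](σ[a<7](S)) → 5
  π[d](σ[a<5](σ[a<7](S))) → 5
  S → 6
  T → 4
  (S ⋈[a=e] T) → 2
  π[d]((S ⋈[a=e] T)) → 2
  (π[d](σ[a<5](σ[a<7](S))) − π[d]((S ⋈[a=e] T))) → 4

== RESULT ==
d
3
5
7
8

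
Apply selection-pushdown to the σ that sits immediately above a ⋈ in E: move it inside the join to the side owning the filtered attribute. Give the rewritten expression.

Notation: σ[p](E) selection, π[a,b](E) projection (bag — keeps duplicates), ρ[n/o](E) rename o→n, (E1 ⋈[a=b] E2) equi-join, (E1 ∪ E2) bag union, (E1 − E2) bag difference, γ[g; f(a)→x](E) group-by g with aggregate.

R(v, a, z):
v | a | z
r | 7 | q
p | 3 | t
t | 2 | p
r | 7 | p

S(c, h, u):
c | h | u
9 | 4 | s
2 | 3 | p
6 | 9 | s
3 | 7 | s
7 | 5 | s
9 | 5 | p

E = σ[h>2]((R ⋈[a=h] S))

σ filters on h, owned by the right side.
E' = (R ⋈[a=h] σ[h>2](S))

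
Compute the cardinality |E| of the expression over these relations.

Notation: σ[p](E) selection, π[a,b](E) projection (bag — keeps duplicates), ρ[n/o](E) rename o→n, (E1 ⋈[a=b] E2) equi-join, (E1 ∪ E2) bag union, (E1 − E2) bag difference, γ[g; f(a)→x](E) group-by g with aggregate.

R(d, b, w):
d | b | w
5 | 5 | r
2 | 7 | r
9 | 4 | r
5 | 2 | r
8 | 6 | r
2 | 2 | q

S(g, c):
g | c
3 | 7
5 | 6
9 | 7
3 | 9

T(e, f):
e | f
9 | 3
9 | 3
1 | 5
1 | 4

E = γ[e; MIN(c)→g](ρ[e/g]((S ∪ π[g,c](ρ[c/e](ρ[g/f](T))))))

Per-node cardinality:
  S → 4
  T → 4
  ρ[g/f](T) → 4
  ρ[c/e](ρ[g/f](T)) → 4
  π[g,c](ρ[c/e](ρ[g/f](T))) → 4
  (S ∪ π[g,c](ρ[c/e](ρ[g/f](T)))) → 8
  ρ[e/g]((S ∪ π[g,c](ρ[c/e](ρ[g/f](T))))) → 8
  γ[e; MIN(c)→g](ρ[e/g]((S ∪ π[g,c](ρ[c/e](ρ[g/f](T)))))) → 4

|E| = 4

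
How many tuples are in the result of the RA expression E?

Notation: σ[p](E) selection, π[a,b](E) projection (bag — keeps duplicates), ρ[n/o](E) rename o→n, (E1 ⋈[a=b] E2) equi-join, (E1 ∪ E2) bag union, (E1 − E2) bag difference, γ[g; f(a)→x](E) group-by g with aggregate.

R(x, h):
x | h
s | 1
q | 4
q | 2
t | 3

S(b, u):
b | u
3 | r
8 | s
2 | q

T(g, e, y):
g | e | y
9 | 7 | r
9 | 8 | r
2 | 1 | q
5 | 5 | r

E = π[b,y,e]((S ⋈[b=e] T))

Per-node cardinality:
  S → 3
  T → 4
  (S ⋈[b=e] T) → 1
  π[b,y,e]((S ⋈[b=e] T)) → 1

|E| = 1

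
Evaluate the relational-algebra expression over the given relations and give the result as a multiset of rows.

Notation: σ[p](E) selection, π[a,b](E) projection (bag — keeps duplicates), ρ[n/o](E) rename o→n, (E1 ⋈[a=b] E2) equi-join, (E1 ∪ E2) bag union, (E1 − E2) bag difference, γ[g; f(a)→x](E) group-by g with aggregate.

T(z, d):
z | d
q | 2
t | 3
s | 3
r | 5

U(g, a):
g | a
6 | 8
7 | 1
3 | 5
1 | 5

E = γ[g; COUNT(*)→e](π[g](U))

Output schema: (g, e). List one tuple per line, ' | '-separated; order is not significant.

Subexpression sizes:
  U → 4
  π[g](U) → 4
  γ[g; COUNT(*)→e](π[g](U)) → 4

== RESULT ==
g | e
1 | 1
3 | 1
6 | 1
7 | 1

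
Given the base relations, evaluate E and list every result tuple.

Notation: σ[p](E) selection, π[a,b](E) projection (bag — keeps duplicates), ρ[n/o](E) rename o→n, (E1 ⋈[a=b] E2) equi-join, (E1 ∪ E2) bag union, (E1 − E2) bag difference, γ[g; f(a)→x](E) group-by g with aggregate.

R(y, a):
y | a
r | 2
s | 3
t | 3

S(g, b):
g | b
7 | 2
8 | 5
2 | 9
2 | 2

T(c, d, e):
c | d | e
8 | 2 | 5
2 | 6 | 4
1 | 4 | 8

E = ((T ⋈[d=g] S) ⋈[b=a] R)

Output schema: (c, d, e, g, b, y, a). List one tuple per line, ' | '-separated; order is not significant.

Per-node cardinality:
  T → 3
  S → 4
  (T ⋈[d=g] S) → 2
  R → 3
  ((T ⋈[d=g] S) ⋈[b=a] R) → 1

== RESULT ==
c | d | e | g | b | y | a
8 | 2 | 5 | 2 | 2 | r | 2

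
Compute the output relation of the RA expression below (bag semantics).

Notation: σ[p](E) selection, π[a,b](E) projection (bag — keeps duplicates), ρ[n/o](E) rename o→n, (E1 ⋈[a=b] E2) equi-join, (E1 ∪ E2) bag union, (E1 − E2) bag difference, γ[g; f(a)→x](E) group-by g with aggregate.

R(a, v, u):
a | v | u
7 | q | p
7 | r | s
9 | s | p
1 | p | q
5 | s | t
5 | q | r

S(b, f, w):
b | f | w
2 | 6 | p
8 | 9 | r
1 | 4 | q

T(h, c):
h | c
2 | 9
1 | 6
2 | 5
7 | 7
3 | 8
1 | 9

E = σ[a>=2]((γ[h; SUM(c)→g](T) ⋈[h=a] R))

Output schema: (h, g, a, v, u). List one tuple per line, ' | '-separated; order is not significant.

Subexpression sizes:
  T → 6
  γ[h; SUM(c)→g](T) → 4
  R → 6
  (γ[h; SUM(c)→g](T) ⋈[h=a] R) → 3
  σ[a>=2]((γ[h; SUM(c)→g](T) ⋈[h=a] R)) → 2

== RESULT ==
h | g | a | v | u
7 | 7 | 7 | q | p
7 | 7 | 7 | r | s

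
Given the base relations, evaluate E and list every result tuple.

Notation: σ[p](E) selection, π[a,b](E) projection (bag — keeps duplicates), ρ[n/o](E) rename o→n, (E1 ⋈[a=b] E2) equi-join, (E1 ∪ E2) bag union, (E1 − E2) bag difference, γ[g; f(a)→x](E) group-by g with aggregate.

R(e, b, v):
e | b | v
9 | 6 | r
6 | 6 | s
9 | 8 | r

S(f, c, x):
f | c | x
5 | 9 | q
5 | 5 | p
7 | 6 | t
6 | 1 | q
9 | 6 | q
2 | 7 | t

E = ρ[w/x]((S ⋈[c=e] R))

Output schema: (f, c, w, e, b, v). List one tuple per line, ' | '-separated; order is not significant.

Stepwise |·|:
  S → 6
  R → 3
  (S ⋈[c=e] R) → 4
  ρ[w/x]((S ⋈[c=e] R)) → 4

== RESULT ==
f | c | w | e | b | v
5 | 9 | q | 9 | 6 | r
5 | 9 | q | 9 | 8 | r
7 | 6 | t | 6 | 6 | s
9 | 6 | q | 6 | 6 | s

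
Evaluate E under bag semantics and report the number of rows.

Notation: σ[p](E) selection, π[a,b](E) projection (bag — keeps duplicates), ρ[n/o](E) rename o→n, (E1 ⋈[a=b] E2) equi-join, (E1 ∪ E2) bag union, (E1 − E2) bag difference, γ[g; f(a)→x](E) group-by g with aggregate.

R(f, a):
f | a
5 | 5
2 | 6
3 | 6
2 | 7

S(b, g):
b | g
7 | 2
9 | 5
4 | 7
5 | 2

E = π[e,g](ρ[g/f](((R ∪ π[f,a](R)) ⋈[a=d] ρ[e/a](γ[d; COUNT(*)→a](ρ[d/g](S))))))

Subexpression sizes:
  R → 4
  R → 4
  π[f,a](R) → 4
  (R ∪ π[f,a](R)) → 8
  S → 4
  ρ[d/g](S) → 4
  γ[d; COUNT(*)→a](ρ[d/g](S)) → 3
  ρ[e/a](γ[d; COUNT(*)→a](ρ[d/g](S))) → 3
  ((R ∪ π[f,a](R)) ⋈[a=d] ρ[e/a](γ[d; COUNT(*)→a](ρ[d/g](S)))) → 4
  ρ[g/f](((R ∪ π[f,a](R)) ⋈[a=d] ρ[e/a](γ[d; COUNT(*)→a](ρ[d/g](S))))) → 4
  π[e,g](ρ[g/f](((R ∪ π[f,a](R)) ⋈[a=d] ρ[e/a](γ[d; COUNT(*)→a](ρ[d/g](S)))))) → 4

|E| = 4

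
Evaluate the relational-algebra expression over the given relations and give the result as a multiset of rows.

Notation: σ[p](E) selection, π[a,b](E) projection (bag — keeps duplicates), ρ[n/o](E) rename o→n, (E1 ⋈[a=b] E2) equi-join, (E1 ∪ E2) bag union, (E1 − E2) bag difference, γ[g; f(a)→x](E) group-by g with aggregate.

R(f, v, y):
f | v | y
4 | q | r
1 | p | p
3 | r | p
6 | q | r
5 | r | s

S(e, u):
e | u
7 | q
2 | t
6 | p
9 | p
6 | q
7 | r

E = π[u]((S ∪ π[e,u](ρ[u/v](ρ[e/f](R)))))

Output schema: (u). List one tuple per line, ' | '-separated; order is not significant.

Per-node cardinality:
  S → 6
  R → 5
  ρ[e/f](R) → 5
  ρ[u/v](ρ[e/f](R)) → 5
  π[e,u](ρ[u/v](ρ[e/f](R))) → 5
  (S ∪ π[e,u](ρ[u/v](ρ[e/f](R)))) → 11
  π[u]((S ∪ π[e,u](ρ[u/v](ρ[e/f](R))))) → 11

== RESULT ==
u
p
p
p
q
q
q
q
r
r
r
t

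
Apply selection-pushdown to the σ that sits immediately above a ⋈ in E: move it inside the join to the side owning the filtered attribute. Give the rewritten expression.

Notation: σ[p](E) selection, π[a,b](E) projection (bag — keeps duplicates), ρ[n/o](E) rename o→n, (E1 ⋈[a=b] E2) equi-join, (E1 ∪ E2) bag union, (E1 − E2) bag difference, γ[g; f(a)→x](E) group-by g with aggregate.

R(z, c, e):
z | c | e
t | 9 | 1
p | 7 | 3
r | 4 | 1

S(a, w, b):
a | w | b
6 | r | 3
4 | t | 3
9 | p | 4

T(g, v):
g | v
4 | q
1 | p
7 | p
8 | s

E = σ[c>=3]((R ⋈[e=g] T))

σ filters on c, owned by the left side.
E' = (σ[c>=3](R) ⋈[e=g] T)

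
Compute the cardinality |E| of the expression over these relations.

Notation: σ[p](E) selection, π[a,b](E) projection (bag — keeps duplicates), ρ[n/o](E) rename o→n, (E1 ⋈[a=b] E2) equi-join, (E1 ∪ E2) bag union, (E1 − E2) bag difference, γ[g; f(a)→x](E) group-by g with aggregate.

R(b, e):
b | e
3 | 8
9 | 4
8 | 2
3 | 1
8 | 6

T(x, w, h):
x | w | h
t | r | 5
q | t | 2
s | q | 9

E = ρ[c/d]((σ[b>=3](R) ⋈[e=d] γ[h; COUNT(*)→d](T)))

Row counts bottom-up:
  R → 5
  σ[b>=3](R) → 5
  T → 3
  γ[h; COUNT(*)→d](T) → 3
  (σ[b>=3](R) ⋈[e=d] γ[h; COUNT(*)→d](T)) → 3
  ρ[c/d]((σ[b>=3](R) ⋈[e=d] γ[h; COUNT(*)→d](T))) → 3

|E| = 3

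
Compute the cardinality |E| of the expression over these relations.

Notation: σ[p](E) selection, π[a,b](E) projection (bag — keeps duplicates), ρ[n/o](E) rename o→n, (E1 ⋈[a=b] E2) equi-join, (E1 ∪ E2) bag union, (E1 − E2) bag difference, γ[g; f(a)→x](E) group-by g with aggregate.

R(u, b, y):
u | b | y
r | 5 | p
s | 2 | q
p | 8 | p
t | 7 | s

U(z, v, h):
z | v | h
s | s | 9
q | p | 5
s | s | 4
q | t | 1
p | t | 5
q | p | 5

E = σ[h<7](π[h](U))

Row counts bottom-up:
  U → 6
  π[h](U) → 6
  σ[h<7](π[h](U)) → 5

|E| = 5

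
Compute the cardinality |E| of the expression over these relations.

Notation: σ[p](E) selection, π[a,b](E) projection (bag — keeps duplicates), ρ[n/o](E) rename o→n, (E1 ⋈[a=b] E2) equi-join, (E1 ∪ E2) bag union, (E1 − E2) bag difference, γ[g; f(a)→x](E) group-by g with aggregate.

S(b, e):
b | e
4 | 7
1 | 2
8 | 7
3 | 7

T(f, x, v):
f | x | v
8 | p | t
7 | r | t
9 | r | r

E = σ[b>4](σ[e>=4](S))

Stepwise |·|:
  S → 4
  σ[e>=4](S) → 3
  σ[b>4](σ[e>=4](S)) → 1

|E| = 1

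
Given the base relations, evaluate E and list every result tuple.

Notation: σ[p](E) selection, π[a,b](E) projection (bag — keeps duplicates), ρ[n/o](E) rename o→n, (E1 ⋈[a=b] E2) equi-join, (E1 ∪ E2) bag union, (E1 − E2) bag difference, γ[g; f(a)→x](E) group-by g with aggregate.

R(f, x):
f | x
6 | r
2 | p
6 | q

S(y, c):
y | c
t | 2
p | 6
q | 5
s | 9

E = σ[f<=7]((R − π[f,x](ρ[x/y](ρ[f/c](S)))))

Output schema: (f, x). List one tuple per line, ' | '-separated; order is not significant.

Per-node cardinality:
  R → 3
  S → 4
  ρ[f/c](S) → 4
  ρ[x/y](ρ[f/c](S)) → 4
  π[f,x](ρ[x/y](ρ[f/c](S))) → 4
  (R − π[f,x](ρ[x/y](ρ[f/c](S)))) → 3
  σ[f<=7]((R − π[f,x](ρ[x/y](ρ[f/c](S))))) → 3

== RESULT ==
f | x
2 | p
6 | q
6 | r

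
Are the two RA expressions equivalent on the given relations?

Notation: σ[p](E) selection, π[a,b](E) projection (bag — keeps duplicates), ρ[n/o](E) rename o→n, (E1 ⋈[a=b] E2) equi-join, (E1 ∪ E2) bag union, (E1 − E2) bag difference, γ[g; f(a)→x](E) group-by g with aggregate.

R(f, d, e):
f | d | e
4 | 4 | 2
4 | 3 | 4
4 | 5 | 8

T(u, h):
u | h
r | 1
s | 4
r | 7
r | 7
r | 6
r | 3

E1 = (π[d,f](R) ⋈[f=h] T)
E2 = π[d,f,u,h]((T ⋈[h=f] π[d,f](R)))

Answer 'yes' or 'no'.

E1 stepwise |·|:
  R → 3
  π[d,f](R) → 3
  T → 6
  (π[d,f](R) ⋈[f=h] T) → 3
E2 stepwise |·|:
  T → 6
  R → 3
  π[d,f](R) → 3
  (T ⋈[h=f] π[d,f](R)) → 3
  π[d,f,u,h]((T ⋈[h=f] π[d,f](R))) → 3

E1 and E2 produce the same multiset:
d | f | u | h
3 | 4 | s | 4
4 | 4 | s | 4
5 | 4 | s | 4

yes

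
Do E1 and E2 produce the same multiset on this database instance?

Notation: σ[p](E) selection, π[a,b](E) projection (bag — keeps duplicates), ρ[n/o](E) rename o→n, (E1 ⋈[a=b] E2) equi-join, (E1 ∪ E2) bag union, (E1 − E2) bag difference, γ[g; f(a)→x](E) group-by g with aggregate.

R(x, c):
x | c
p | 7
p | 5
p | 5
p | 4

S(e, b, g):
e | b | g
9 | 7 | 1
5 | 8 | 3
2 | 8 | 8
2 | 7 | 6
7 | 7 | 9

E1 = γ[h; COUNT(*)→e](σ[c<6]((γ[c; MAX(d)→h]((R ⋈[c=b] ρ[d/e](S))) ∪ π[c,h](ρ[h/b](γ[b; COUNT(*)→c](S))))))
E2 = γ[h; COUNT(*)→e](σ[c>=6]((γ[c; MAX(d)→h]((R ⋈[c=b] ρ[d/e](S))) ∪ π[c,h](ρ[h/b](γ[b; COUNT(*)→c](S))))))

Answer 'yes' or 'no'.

E1 subexpression sizes:
  R → 4
  S → 5
  ρ[d/e](S) → 5
  (R ⋈[c=b] ρ[d/e](S)) → 3
  γ[c; MAX(d)→h]((R ⋈[c=b] ρ[d/e](S))) → 1
  S → 5
  γ[b; COUNT(*)→c](S) → 2
  ρ[h/b](γ[b; COUNT(*)→c](S)) → 2
  π[c,h](ρ[h/b](γ[b; COUNT(*)→c](S))) → 2
  (γ[c; MAX(d)→h]((R ⋈[c=b] ρ[d/e](S))) ∪ π[c,h](ρ[h/b](γ[b; COUNT(*)→c](S)))) → 3
  σ[c<6]((γ[c; MAX(d)→h]((R ⋈[c=b] ρ[d/e](S))) ∪ π[c,h](ρ[h/b](γ[b; COUNT(*)→c](S))))) → 2
  γ[h; COUNT(*)→e](σ[c<6]((γ[c; MAX(d)→h]((R ⋈[c=b] ρ[d/e](S))) ∪ π[c,h](ρ[h/b](γ[b; COUNT(*)→c](S)))))) → 2
E2 subexpression sizes:
  R → 4
  S → 5
  ρ[d/e](S) → 5
  (R ⋈[c=b] ρ[d/e](S)) → 3
  γ[c; MAX(d)→h]((R ⋈[c=b] ρ[d/e](S))) → 1
  S → 5
  γ[b; COUNT(*)→c](S) → 2
  ρ[h/b](γ[b; COUNT(*)→c](S)) → 2
  π[c,h](ρ[h/b](γ[b; COUNT(*)→c](S))) → 2
  (γ[c; MAX(d)→h]((R ⋈[c=b] ρ[d/e](S))) ∪ π[c,h](ρ[h/b](γ[b; COUNT(*)→c](S)))) → 3
  σ[c>=6]((γ[c; MAX(d)→h]((R ⋈[c=b] ρ[d/e](S))) ∪ π[c,h](ρ[h/b](γ[b; COUNT(*)→c](S))))) → 1
  γ[h; COUNT(*)→e](σ[c>=6]((γ[c; MAX(d)→h]((R ⋈[c=b] ρ[d/e](S))) ∪ π[c,h](ρ[h/b](γ[b; COUNT(*)→c](S)))))) → 1

E1 result:
h | e
7 | 1
8 | 1
E2 result:
h | e
9 | 1
Witness: (9, 1) appears 0× in E1 but 1× in E2.

no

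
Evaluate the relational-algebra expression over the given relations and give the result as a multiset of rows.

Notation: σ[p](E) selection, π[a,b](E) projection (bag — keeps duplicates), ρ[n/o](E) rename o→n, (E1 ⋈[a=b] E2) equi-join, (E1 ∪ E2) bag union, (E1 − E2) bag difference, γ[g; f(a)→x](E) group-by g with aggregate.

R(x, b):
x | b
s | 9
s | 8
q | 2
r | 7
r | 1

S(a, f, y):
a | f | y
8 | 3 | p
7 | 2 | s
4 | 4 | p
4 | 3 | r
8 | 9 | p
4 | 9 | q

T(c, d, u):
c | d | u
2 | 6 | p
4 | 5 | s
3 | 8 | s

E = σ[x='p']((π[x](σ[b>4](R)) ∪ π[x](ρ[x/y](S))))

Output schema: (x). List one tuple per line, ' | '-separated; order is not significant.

Stepwise |·|:
  R → 5
  σ[b>4](R) → 3
  π[x](σ[b>4](R)) → 3
  S → 6
  ρ[x/y](S) → 6
  π[x](ρ[x/y](S)) → 6
  (π[x](σ[b>4](R)) ∪ π[x](ρ[x/y](S))) → 9
  σ[x='p']((π[x](σ[b>4](R)) ∪ π[x](ρ[x/y](S)))) → 3

== RESULT ==
x
p
p
p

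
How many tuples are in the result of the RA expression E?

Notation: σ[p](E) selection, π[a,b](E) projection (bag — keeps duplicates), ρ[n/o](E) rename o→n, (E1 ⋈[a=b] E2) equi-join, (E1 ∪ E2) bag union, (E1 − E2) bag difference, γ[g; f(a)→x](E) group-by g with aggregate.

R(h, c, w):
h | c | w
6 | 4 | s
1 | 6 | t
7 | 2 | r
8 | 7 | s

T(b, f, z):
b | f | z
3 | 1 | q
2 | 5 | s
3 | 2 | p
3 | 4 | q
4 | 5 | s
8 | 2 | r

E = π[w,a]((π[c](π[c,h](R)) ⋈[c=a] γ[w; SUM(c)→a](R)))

Per-node cardinality:
  R → 4
  π[c,h](R) → 4
  π[c](π[c,h](R)) → 4
  R → 4
  γ[w; SUM(c)→a](R) → 3
  (π[c](π[c,h](R)) ⋈[c=a] γ[w; SUM(c)→a](R)) → 2
  π[w,a]((π[c](π[c,h](R)) ⋈[c=a] γ[w; SUM(c)→a](R))) → 2

|E| = 2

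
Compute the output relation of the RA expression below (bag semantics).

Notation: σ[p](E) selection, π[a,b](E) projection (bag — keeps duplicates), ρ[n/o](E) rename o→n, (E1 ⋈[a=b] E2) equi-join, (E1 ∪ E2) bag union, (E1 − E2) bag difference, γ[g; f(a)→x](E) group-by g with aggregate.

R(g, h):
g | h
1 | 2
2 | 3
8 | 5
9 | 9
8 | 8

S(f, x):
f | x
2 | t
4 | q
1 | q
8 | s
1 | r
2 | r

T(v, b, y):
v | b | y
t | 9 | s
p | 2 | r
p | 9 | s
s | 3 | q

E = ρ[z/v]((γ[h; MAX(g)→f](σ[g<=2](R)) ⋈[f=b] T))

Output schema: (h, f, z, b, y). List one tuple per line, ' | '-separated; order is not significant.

Subexpression sizes:
  R → 5
  σ[g<=2](R) → 2
  γ[h; MAX(g)→f](σ[g<=2](R)) → 2
  T → 4
  (γ[h; MAX(g)→f](σ[g<=2](R)) ⋈[f=b] T) → 1
  ρ[z/v]((γ[h; MAX(g)→f](σ[g<=2](R)) ⋈[f=b] T)) → 1

== RESULT ==
h | f | z | b | y
3 | 2 | p | 2 | r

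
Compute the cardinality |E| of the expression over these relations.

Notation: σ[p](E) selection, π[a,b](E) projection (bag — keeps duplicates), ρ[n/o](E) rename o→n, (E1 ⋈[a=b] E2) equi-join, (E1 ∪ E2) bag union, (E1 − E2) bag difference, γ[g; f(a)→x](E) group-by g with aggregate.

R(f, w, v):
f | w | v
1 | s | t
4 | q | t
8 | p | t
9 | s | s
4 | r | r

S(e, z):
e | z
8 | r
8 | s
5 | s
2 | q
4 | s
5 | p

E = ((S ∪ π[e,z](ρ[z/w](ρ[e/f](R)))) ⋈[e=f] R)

Row counts bottom-up:
  S → 6
  R → 5
  ρ[e/f](R) → 5
  ρ[z/w](ρ[e/f](R)) → 5
  π[e,z](ρ[z/w](ρ[e/f](R))) → 5
  (S ∪ π[e,z](ρ[z/w](ρ[e/f](R)))) → 11
  R → 5
  ((S ∪ π[e,z](ρ[z/w](ρ[e/f](R)))) ⋈[e=f] R) → 11

|E| = 11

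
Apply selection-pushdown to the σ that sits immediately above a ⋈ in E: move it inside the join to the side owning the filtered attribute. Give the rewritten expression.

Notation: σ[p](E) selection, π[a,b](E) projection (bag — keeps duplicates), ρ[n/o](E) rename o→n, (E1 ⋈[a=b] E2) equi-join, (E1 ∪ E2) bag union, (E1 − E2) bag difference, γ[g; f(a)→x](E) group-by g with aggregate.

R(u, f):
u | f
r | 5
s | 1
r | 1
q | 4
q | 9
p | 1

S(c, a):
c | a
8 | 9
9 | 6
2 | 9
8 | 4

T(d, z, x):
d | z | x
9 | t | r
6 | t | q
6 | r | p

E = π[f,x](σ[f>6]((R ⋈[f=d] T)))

σ filters on f, owned by the left side.
E' = π[f,x]((σ[f>6](R) ⋈[f=d] T))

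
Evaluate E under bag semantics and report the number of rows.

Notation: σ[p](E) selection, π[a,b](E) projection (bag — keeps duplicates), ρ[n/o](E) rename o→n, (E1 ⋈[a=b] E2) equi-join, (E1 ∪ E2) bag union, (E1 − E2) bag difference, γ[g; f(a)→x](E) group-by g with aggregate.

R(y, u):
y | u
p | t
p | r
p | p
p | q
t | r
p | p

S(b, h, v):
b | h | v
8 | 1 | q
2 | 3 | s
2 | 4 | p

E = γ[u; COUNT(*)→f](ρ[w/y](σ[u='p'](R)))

Stepwise |·|:
  R → 6
  σ[u='p'](R) → 2
  ρ[w/y](σ[u='p'](R)) → 2
  γ[u; COUNT(*)→f](ρ[w/y](σ[u='p'](R))) → 1

|E| = 1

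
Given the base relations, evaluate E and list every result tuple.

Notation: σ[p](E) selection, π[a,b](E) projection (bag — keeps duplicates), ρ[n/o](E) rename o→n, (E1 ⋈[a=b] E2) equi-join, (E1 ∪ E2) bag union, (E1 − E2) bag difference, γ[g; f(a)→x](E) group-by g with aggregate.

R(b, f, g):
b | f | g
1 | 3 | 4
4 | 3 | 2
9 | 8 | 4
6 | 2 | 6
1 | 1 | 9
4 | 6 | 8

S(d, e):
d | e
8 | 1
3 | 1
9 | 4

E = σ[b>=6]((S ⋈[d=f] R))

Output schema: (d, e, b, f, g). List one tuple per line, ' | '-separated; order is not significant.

Subexpression sizes:
  S → 3
  R → 6
  (S ⋈[d=f] R) → 3
  σ[b>=6]((S ⋈[d=f] R)) → 1

== RESULT ==
d | e | b | f | g
8 | 1 | 9 | 8 | 4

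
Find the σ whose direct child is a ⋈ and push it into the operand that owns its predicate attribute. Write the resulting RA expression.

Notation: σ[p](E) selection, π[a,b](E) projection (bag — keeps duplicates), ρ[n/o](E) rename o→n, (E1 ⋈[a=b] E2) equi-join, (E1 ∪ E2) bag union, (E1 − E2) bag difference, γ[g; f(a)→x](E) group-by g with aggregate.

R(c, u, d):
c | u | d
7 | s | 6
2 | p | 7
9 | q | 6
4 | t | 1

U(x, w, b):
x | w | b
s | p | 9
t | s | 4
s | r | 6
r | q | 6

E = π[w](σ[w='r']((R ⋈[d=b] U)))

σ filters on w, owned by the right side.
E' = π[w]((R ⋈[d=b] σ[w='r'](U)))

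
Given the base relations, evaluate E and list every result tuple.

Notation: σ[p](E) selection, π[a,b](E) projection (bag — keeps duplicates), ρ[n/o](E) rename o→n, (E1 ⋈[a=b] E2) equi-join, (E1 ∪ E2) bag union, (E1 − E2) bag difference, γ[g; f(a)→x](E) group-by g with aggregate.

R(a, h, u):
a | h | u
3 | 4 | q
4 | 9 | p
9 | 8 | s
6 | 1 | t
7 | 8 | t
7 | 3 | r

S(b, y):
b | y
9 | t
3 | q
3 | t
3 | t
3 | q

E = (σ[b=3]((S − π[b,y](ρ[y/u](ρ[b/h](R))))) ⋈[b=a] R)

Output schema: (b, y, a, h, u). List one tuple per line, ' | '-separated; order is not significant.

Stepwise |·|:
  S → 5
  R → 6
  ρ[b/h](R) → 6
  ρ[y/u](ρ[b/h](R)) → 6
  π[b,y](ρ[y/u](ρ[b/h](R))) → 6
  (S − π[b,y](ρ[y/u](ρ[b/h](R)))) → 5
  σ[b=3]((S − π[b,y](ρ[y/u](ρ[b/h](R))))) → 4
  R → 6
  (σ[b=3]((S − π[b,y](ρ[y/u](ρ[b/h](R))))) ⋈[b=a] R) → 4

== RESULT ==
b | y | a | h | u
3 | q | 3 | 4 | q
3 | q | 3 | 4 | q
3 | t | 3 | 4 | q
3 | t | 3 | 4 | q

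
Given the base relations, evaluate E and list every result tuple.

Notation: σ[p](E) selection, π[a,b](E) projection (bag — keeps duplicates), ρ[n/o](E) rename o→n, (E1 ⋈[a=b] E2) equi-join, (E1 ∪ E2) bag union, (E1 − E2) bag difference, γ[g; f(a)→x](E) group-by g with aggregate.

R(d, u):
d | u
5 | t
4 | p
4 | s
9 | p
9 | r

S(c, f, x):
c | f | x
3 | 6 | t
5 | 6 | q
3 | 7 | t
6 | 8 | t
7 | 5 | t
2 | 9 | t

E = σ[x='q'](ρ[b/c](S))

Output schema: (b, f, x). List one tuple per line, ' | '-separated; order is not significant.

Per-node cardinality:
  S → 6
  ρ[b/c](S) → 6
  σ[x='q'](ρ[b/c](S)) → 1

== RESULT ==
b | f | x
5 | 6 | q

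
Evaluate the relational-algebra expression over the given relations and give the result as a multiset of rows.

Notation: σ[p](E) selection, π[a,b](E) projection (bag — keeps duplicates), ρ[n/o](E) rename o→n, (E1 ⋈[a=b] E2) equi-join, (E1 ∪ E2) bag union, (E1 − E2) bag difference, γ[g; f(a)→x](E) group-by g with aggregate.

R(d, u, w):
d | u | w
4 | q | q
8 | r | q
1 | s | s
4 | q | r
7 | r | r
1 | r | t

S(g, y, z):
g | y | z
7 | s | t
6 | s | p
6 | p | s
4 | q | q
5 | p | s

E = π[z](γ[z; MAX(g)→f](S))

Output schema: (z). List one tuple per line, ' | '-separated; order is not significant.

Subexpression sizes:
  S → 5
  γ[z; MAX(g)→f](S) → 4
  π[z](γ[z; MAX(g)→f](S)) → 4

== RESULT ==
z
p
q
s
t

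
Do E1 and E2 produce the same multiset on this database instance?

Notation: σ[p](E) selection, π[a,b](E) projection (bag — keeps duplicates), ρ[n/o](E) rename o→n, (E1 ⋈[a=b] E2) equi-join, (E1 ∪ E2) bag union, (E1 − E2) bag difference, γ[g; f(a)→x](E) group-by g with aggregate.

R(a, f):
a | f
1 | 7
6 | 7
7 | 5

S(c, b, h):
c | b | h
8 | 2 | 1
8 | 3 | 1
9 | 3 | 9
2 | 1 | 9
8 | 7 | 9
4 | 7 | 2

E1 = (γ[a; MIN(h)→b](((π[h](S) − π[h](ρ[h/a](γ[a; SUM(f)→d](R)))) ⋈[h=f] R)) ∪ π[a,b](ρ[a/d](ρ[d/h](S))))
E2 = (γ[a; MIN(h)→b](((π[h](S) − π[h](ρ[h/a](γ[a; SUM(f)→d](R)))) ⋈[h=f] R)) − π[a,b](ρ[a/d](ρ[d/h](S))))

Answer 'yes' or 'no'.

E1 row counts bottom-up:
  S → 6
  π[h](S) → 6
  R → 3
  γ[a; SUM(f)→d](R) → 3
  ρ[h/a](γ[a; SUM(f)→d](R)) → 3
  π[h](ρ[h/a](γ[a; SUM(f)→d](R))) → 3
  (π[h](S) − π[h](ρ[h/a](γ[a; SUM(f)→d](R)))) → 5
  R → 3
  ((π[h](S) − π[h](ρ[h/a](γ[a; SUM(f)→d](R)))) ⋈[h=f] R) → 0
  γ[a; MIN(h)→b](((π[h](S) − π[h](ρ[h/a](γ[a; SUM(f)→d](R)))) ⋈[h=f] R)) → 0
  S → 6
  ρ[d/h](S) → 6
  ρ[a/d](ρ[d/h](S)) → 6
  π[a,b](ρ[a/d](ρ[d/h](S))) → 6
  (γ[a; MIN(h)→b](((π[h](S) − π[h](ρ[h/a](γ[a; SUM(f)→d](R)))) ⋈[h=f] R)) ∪ π[a,b](ρ[a/d](ρ[d/h](S)))) → 6
E2 row counts bottom-up:
  S → 6
  π[h](S) → 6
  R → 3
  γ[a; SUM(f)→d](R) → 3
  ρ[h/a](γ[a; SUM(f)→d](R)) → 3
  π[h](ρ[h/a](γ[a; SUM(f)→d](R))) → 3
  (π[h](S) − π[h](ρ[h/a](γ[a; SUM(f)→d](R)))) → 5
  R → 3
  ((π[h](S) − π[h](ρ[h/a](γ[a; SUM(f)→d](R)))) ⋈[h=f] R) → 0
  γ[a; MIN(h)→b](((π[h](S) − π[h](ρ[h/a](γ[a; SUM(f)→d](R)))) ⋈[h=f] R)) → 0
  S → 6
  ρ[d/h](S) → 6
  ρ[a/d](ρ[d/h](S)) → 6
  π[a,b](ρ[a/d](ρ[d/h](S))) → 6
  (γ[a; MIN(h)→b](((π[h](S) − π[h](ρ[h/a](γ[a; SUM(f)→d](R)))) ⋈[h=f] R)) − π[a,b](ρ[a/d](ρ[d/h](S)))) → 0

E1 result:
a | b
1 | 2
1 | 3
2 | 7
9 | 1
9 | 3
9 | 7
E2 result:
a | b
(0 rows)
Witness: (1, 3) appears 1× in E1 but 0× in E2.

no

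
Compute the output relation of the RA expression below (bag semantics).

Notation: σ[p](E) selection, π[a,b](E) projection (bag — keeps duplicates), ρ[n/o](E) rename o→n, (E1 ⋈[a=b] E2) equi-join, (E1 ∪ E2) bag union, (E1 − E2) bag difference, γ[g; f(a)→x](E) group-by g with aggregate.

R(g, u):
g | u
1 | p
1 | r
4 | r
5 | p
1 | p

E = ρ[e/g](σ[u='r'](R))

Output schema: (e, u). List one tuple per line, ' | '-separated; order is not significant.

Subexpression sizes:
  R → 5
  σ[u='r'](R) → 2
  ρ[e/g](σ[u='r'](R)) → 2

== RESULT ==
e | u
1 | r
4 | r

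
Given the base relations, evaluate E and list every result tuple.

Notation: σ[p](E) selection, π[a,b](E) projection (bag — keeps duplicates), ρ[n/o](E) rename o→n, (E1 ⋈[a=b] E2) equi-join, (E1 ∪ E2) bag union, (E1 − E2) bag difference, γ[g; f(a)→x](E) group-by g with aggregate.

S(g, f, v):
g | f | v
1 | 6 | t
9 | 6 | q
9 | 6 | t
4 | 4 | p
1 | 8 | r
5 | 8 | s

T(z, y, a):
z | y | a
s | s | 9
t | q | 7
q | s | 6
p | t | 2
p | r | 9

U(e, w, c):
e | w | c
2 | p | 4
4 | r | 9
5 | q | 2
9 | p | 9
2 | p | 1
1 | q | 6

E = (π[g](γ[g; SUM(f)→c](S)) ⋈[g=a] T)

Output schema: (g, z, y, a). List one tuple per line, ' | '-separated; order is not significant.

Stepwise |·|:
  S → 6
  γ[g; SUM(f)→c](S) → 4
  π[g](γ[g; SUM(f)→c](S)) → 4
  T → 5
  (π[g](γ[g; SUM(f)→c](S)) ⋈[g=a] T) → 2

== RESULT ==
g | z | y | a
9 | p | r | 9
9 | s | s | 9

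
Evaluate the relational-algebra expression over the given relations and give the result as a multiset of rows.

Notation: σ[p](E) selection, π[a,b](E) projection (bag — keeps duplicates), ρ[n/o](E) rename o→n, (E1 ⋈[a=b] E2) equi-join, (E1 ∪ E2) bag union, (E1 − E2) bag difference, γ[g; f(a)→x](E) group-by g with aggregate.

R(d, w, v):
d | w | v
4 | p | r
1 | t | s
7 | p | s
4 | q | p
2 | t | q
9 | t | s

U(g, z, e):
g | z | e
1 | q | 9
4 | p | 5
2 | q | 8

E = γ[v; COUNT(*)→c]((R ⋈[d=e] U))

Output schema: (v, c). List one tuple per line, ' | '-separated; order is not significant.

Stepwise |·|:
  R → 6
  U → 3
  (R ⋈[d=e] U) → 1
  γ[v; COUNT(*)→c]((R ⋈[d=e] U)) → 1

== RESULT ==
v | c
s | 1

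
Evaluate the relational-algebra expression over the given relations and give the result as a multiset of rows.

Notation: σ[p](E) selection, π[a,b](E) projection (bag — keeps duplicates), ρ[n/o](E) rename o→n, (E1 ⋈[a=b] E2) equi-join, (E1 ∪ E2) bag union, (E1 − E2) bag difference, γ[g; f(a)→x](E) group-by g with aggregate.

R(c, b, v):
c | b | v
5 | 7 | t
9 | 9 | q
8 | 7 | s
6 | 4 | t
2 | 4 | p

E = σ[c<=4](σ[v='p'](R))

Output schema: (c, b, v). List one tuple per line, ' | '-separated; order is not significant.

Per-node cardinality:
  R → 5
  σ[v='p'](R) → 1
  σ[c<=4](σ[v='p'](R)) → 1

== RESULT ==
c | b | v
2 | 4 | p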